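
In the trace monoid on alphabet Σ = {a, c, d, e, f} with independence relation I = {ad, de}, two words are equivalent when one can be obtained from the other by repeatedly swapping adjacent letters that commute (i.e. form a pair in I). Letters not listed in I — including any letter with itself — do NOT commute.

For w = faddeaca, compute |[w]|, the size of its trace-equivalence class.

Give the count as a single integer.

drop 0:f onto floor
drop 1:a onto {0:f}
drop 2:d onto {0:f}
drop 3:d onto {2:d}
drop 4:e onto {1:a}
drop 5:a onto {4:e}
drop 6:c onto {3:d, 5:a}
drop 7:a onto {6:c}
ground layer = {0:f}
drop-orders for the pieces not yet dropped (sum over which currently-grounded one goes next):
  1 to go: {7} 1
  2 to go: {6,7} 1
  3 to go: {3,6,7} 1  {5,6,7} 1
  4 to go: {2,3,6,7} 1  {3,5,6,7} 2  {4,5,6,7} 1
  5 to go: {1,4,5,6,7} 1  {2,3,5,6,7} 3  {3,4,5,6,7} 3
  6 to go: {1,3,4,5,6,7} 4  {2,3,4,5,6,7} 6
  if 0:f drops first: 10 orders

10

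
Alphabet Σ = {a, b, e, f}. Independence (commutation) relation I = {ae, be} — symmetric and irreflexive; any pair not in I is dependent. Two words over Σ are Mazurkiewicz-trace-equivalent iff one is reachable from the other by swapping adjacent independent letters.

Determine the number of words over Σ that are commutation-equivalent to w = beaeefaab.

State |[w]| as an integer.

10

piece 0:b — minimal
piece 1:e — minimal
piece 2:a rests on {0:b}
piece 3:e rests on {1:e}
piece 4:e rests on {3:e}
piece 5:f rests on {2:a, 4:e}
piece 6:a rests on {5:f}
piece 7:a rests on {6:a}
piece 8:b rests on {7:a}
minimal pieces: {0:b, 1:e}
ways to finish when only these pieces remain (= sum over removing one remaining piece with nothing left below it):
  1 left: {8}→1
  2 left: {7,8}→1
  3 left: {6,7,8}→1
  4 left: {5,6,7,8}→1
  5 left: {2,5,6,7,8}→1  {4,5,6,7,8}→1
  6 left: {0,2,5,6,7,8}→1  {2,4,5,6,7,8}→2  {3,4,5,6,7,8}→1
  7 left: {0,2,4,5,6,7,8}→3  {1,3,4,5,6,7,8}→1  {2,3,4,5,6,7,8}→3
  placing 0:b first → 4 extensions
  placing 1:e first → 6 extensions
total linear extensions = 10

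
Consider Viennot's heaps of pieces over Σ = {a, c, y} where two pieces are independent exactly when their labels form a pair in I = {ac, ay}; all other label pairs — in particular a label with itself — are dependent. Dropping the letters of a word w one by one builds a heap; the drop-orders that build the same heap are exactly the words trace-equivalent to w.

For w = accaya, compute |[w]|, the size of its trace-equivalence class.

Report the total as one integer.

drop 0:a onto floor
drop 1:c onto floor
drop 2:c onto {1:c}
drop 3:a onto {0:a}
drop 4:y onto {2:c}
drop 5:a onto {3:a}
ground layer = {0:a, 1:c}
drop-orders for the pieces not yet dropped (sum over which currently-grounded one goes next):
  1 to go: {4} 1  {5} 1
  2 to go: {2,4} 1  {3,5} 1  {4,5} 2
  3 to go: {0,3,5} 1  {1,2,4} 1  {2,4,5} 3  {3,4,5} 3
  4 to go: {0,3,4,5} 4  {1,2,4,5} 4  {2,3,4,5} 6
  if 0:a drops first: 10 orders
  if 1:c drops first: 10 orders
heap linearizations: 20

20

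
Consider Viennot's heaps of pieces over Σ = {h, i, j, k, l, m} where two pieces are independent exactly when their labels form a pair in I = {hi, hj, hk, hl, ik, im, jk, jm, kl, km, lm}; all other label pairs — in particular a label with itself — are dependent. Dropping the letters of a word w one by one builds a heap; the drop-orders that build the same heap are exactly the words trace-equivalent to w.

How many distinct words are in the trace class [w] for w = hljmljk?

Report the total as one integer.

105

piece 0:h — minimal
piece 1:l — minimal
piece 2:j rests on {1:l}
piece 3:m rests on {0:h}
piece 4:l rests on {2:j}
piece 5:j rests on {4:l}
piece 6:k — minimal
minimal pieces: {0:h, 1:l, 6:k}
ways to finish when only these pieces remain (= sum over removing one remaining piece with nothing left below it):
  1 left: {3}→1  {5}→1  {6}→1
  2 left: {0,3}→1  {3,5}→2  {3,6}→2  {4,5}→1  {5,6}→2
  3 left: {0,3,5}→3  {0,3,6}→3  {2,4,5}→1  {3,4,5}→3  {3,5,6}→6  {4,5,6}→3
  4 left: {0,3,4,5}→6  {0,3,5,6}→12  {1,2,4,5}→1  {2,3,4,5}→4  {2,4,5,6}→4  {3,4,5,6}→12
  5 left: {0,2,3,4,5}→10  {0,3,4,5,6}→30  {1,2,3,4,5}→5  {1,2,4,5,6}→5  {2,3,4,5,6}→20
  placing 0:h first → 30 extensions
  placing 1:l first → 60 extensions
  placing 6:k first → 15 extensions
total linear extensions = 105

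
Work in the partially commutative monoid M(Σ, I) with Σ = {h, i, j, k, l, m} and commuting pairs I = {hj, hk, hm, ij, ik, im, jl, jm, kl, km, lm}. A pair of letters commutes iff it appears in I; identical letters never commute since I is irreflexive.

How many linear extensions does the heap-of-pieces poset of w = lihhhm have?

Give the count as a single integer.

6

0(l) covers ∅
1(i) covers 0:l
2(h) covers 1:i
3(h) covers 2:h
4(h) covers 3:h
5(m) covers ∅
floor of heap: 0:l, 5:m
completions by unplaced set U, small U first (add the entries for U minus each lowest piece of U):
  |U|=1: {4}:1  {5}:1
  |U|=2: {3,4}:1  {4,5}:2
  |U|=3: {2,3,4}:1  {3,4,5}:3
  |U|=4: {1,2,3,4}:1  {2,3,4,5}:4
  start at 0(l): 5
  start at 5(m): 1
sum over floor = 6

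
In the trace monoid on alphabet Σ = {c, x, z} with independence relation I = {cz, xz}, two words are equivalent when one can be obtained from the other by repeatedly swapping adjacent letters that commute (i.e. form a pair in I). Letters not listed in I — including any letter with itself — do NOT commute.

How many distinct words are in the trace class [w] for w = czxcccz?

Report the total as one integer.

#0=c has no predecessor
#1=z has no predecessor
#2=x depends on [0:c]
#3=c depends on [2:x]
#4=c depends on [3:c]
#5=c depends on [4:c]
#6=z depends on [1:z]
sources: [0:c, 1:z]
N(rest) = Σ N(rest − s) over sources s of rest; N(one piece) = 1:
  size 1 → [5]=1  [6]=1
  size 2 → [1,6]=1  [4,5]=1  [5,6]=2
  size 3 → [1,5,6]=3  [3,4,5]=1  [4,5,6]=3
  size 4 → [1,4,5,6]=6  [2,3,4,5]=1  [3,4,5,6]=4
  size 5 → [0,2,3,4,5]=1  [1,3,4,5,6]=10  [2,3,4,5,6]=5
  first=0(c) contributes 15
  first=1(z) contributes 6
|[w]| = 21

21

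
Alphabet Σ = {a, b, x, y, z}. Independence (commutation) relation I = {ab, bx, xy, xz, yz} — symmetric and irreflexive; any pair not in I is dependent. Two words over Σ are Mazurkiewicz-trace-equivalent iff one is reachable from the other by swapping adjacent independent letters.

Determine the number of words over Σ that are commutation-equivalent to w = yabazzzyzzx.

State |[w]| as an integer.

drop 0:y onto floor
drop 1:a onto {0:y}
drop 2:b onto {0:y}
drop 3:a onto {1:a}
drop 4:z onto {2:b, 3:a}
drop 5:z onto {4:z}
drop 6:z onto {5:z}
drop 7:y onto {2:b, 3:a}
drop 8:z onto {6:z}
drop 9:z onto {8:z}
drop 10:x onto {3:a}
ground layer = {0:y}
drop-orders for the pieces not yet dropped (sum over which currently-grounded one goes next):
  1 to go: {7} 1  {9} 1  {10} 1
  2 to go: {7,9} 2  {7,10} 2  {8,9} 1  {9,10} 2
  3 to go: {6,8,9} 1  {7,8,9} 3  {7,9,10} 6  {8,9,10} 3
  4 to go: {5,6,8,9} 1  {6,7,8,9} 4  {6,8,9,10} 4  {7,8,9,10} 12
  5 to go: {4,5,6,8,9} 1  {5,6,7,8,9} 5  {5,6,8,9,10} 5  {6,7,8,9,10} 20
  6 to go: {4,5,6,7,8,9} 6  {4,5,6,8,9,10} 6  {5,6,7,8,9,10} 30
  7 to go: {2,4,5,6,7,8,9} 6  {4,5,6,7,8,9,10} 42
  8 to go: {2,4,5,6,7,8,9,10} 48  {3,4,5,6,7,8,9,10} 42
  9 to go: {1,3,4,5,6,7,8,9,10} 42  {2,3,4,5,6,7,8,9,10} 90
  if 0:y drops first: 132 orders

132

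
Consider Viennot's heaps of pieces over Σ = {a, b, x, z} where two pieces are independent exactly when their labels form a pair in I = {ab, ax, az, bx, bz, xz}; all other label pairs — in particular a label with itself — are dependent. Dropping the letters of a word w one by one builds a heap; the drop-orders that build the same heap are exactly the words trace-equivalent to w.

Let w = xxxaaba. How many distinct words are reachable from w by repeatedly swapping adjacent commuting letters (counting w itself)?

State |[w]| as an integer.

140

0(x) covers ∅
1(x) covers 0:x
2(x) covers 1:x
3(a) covers ∅
4(a) covers 3:a
5(b) covers ∅
6(a) covers 4:a
floor of heap: 0:x, 3:a, 5:b
completions by unplaced set U, small U first (add the entries for U minus each lowest piece of U):
  |U|=1: {2}:1  {5}:1  {6}:1
  |U|=2: {1,2}:1  {2,5}:2  {2,6}:2  {4,6}:1  {5,6}:2
  |U|=3: {0,1,2}:1  {1,2,5}:3  {1,2,6}:3  {2,4,6}:3  {2,5,6}:6  {3,4,6}:1  {4,5,6}:3
  |U|=4: {0,1,2,5}:4  {0,1,2,6}:4  {1,2,4,6}:6  {1,2,5,6}:12  {2,3,4,6}:4  {2,4,5,6}:12  {3,4,5,6}:4
  |U|=5: {0,1,2,4,6}:10  {0,1,2,5,6}:20  {1,2,3,4,6}:10  {1,2,4,5,6}:30  {2,3,4,5,6}:20
  start at 0(x): 60
  start at 3(a): 60
  start at 5(b): 20
sum over floor = 140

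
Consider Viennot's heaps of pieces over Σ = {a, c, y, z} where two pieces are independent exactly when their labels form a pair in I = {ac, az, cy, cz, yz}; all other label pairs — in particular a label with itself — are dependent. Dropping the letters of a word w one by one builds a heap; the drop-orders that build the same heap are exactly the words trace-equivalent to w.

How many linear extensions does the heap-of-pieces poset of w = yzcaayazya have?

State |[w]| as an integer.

#0=y has no predecessor
#1=z has no predecessor
#2=c has no predecessor
#3=a depends on [0:y]
#4=a depends on [3:a]
#5=y depends on [4:a]
#6=a depends on [5:y]
#7=z depends on [1:z]
#8=y depends on [6:a]
#9=a depends on [8:y]
sources: [0:y, 1:z, 2:c]
N(rest) = Σ N(rest − s) over sources s of rest; N(one piece) = 1:
  size 1 → [2]=1  [7]=1  [9]=1
  size 2 → [1,7]=1  [2,7]=2  [2,9]=2  [7,9]=2  [8,9]=1
  size 3 → [1,2,7]=3  [1,7,9]=3  [2,7,9]=6  [2,8,9]=3  [6,8,9]=1  [7,8,9]=3
  size 4 → [1,2,7,9]=12  [1,7,8,9]=6  [2,6,8,9]=4  [2,7,8,9]=12  [5,6,8,9]=1  [6,7,8,9]=4
  size 5 → [1,2,7,8,9]=30  [1,6,7,8,9]=10  [2,5,6,8,9]=5  [2,6,7,8,9]=20  [4,5,6,8,9]=1  [5,6,7,8,9]=5
  size 6 → [1,2,6,7,8,9]=60  [1,5,6,7,8,9]=15  [2,4,5,6,8,9]=6  [2,5,6,7,8,9]=30  [3,4,5,6,8,9]=1  [4,5,6,7,8,9]=6
  size 7 → [0,3,4,5,6,8,9]=1  [1,2,5,6,7,8,9]=105  [1,4,5,6,7,8,9]=21  [2,3,4,5,6,8,9]=7  [2,4,5,6,7,8,9]=42  [3,4,5,6,7,8,9]=7
  size 8 → [0,2,3,4,5,6,8,9]=8  [0,3,4,5,6,7,8,9]=8  [1,2,4,5,6,7,8,9]=168  [1,3,4,5,6,7,8,9]=28  [2,3,4,5,6,7,8,9]=56
  first=0(y) contributes 252
  first=1(z) contributes 72
  first=2(c) contributes 36
|[w]| = 360

360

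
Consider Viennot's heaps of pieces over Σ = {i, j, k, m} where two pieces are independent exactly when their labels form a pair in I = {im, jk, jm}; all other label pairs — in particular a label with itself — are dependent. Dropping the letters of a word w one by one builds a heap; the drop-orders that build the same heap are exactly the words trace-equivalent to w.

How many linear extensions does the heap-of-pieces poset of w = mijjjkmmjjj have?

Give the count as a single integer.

0(m) covers ∅
1(i) covers ∅
2(j) covers 1:i
3(j) covers 2:j
4(j) covers 3:j
5(k) covers 0:m, 1:i
6(m) covers 5:k
7(m) covers 6:m
8(j) covers 4:j
9(j) covers 8:j
10(j) covers 9:j
floor of heap: 0:m, 1:i
completions by unplaced set U, small U first (add the entries for U minus each lowest piece of U):
  |U|=1: {7}:1  {10}:1
  |U|=2: {6,7}:1  {7,10}:2  {9,10}:1
  |U|=3: {5,6,7}:1  {6,7,10}:3  {7,9,10}:3  {8,9,10}:1
  |U|=4: {0,5,6,7}:1  {4,8,9,10}:1  {5,6,7,10}:4  {6,7,9,10}:6  {7,8,9,10}:4
  |U|=5: {0,5,6,7,10}:5  {3,4,8,9,10}:1  {4,7,8,9,10}:5  {5,6,7,9,10}:10  {6,7,8,9,10}:10
  |U|=6: {0,5,6,7,9,10}:15  {2,3,4,8,9,10}:1  {3,4,7,8,9,10}:6  {4,6,7,8,9,10}:15  {5,6,7,8,9,10}:20
  |U|=7: {0,5,6,7,8,9,10}:35  {2,3,4,7,8,9,10}:7  {3,4,6,7,8,9,10}:21  {4,5,6,7,8,9,10}:35
  |U|=8: {0,4,5,6,7,8,9,10}:70  {2,3,4,6,7,8,9,10}:28  {3,4,5,6,7,8,9,10}:56
  |U|=9: {0,3,4,5,6,7,8,9,10}:126  {2,3,4,5,6,7,8,9,10}:84
  start at 0(m): 84
  start at 1(i): 210
sum over floor = 294

294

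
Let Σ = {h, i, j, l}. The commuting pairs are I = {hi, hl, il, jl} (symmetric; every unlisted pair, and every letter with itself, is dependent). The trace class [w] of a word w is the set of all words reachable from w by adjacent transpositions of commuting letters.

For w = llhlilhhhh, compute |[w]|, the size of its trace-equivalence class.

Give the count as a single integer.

1260

piece 0:l — minimal
piece 1:l rests on {0:l}
piece 2:h — minimal
piece 3:l rests on {1:l}
piece 4:i — minimal
piece 5:l rests on {3:l}
piece 6:h rests on {2:h}
piece 7:h rests on {6:h}
piece 8:h rests on {7:h}
piece 9:h rests on {8:h}
minimal pieces: {0:l, 2:h, 4:i}
ways to finish when only these pieces remain (= sum over removing one remaining piece with nothing left below it):
  1 left: {4}→1  {5}→1  {9}→1
  2 left: {3,5}→1  {4,5}→2  {4,9}→2  {5,9}→2  {8,9}→1
  3 left: {1,3,5}→1  {3,4,5}→3  {3,5,9}→3  {4,5,9}→6  {4,8,9}→3  {5,8,9}→3  {7,8,9}→1
  4 left: {0,1,3,5}→1  {1,3,4,5}→4  {1,3,5,9}→4  {3,4,5,9}→12  {3,5,8,9}→6  {4,5,8,9}→12  {4,7,8,9}→4  {5,7,8,9}→4  {6,7,8,9}→1
  5 left: {0,1,3,4,5}→5  {0,1,3,5,9}→5  {1,3,4,5,9}→20  {1,3,5,8,9}→10  {2,6,7,8,9}→1  {3,4,5,8,9}→30  {3,5,7,8,9}→10  {4,5,7,8,9}→20  {4,6,7,8,9}→5  {5,6,7,8,9}→5
  6 left: {0,1,3,4,5,9}→30  {0,1,3,5,8,9}→15  {1,3,4,5,8,9}→60  {1,3,5,7,8,9}→20  {2,4,6,7,8,9}→6  {2,5,6,7,8,9}→6  {3,4,5,7,8,9}→60  {3,5,6,7,8,9}→15  {4,5,6,7,8,9}→30
  7 left: {0,1,3,4,5,8,9}→105  {0,1,3,5,7,8,9}→35  {1,3,4,5,7,8,9}→140  {1,3,5,6,7,8,9}→35  {2,3,5,6,7,8,9}→21  {2,4,5,6,7,8,9}→42  {3,4,5,6,7,8,9}→105
  8 left: {0,1,3,4,5,7,8,9}→280  {0,1,3,5,6,7,8,9}→70  {1,2,3,5,6,7,8,9}→56  {1,3,4,5,6,7,8,9}→280  {2,3,4,5,6,7,8,9}→168
  placing 0:l first → 504 extensions
  placing 2:h first → 630 extensions
  placing 4:i first → 126 extensions
total linear extensions = 1260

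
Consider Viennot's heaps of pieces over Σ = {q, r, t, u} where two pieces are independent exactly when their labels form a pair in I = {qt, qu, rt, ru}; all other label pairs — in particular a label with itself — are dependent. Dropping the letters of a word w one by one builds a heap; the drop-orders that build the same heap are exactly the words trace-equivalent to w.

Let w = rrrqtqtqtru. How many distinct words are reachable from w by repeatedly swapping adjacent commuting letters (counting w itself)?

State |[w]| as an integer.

330

piece 0:r — minimal
piece 1:r rests on {0:r}
piece 2:r rests on {1:r}
piece 3:q rests on {2:r}
piece 4:t — minimal
piece 5:q rests on {3:q}
piece 6:t rests on {4:t}
piece 7:q rests on {5:q}
piece 8:t rests on {6:t}
piece 9:r rests on {7:q}
piece 10:u rests on {8:t}
minimal pieces: {0:r, 4:t}
ways to finish when only these pieces remain (= sum over removing one remaining piece with nothing left below it):
  1 left: {9}→1  {10}→1
  2 left: {7,9}→1  {8,10}→1  {9,10}→2
  3 left: {5,7,9}→1  {6,8,10}→1  {7,9,10}→3  {8,9,10}→3
  4 left: {3,5,7,9}→1  {4,6,8,10}→1  {5,7,9,10}→4  {6,8,9,10}→4  {7,8,9,10}→6
  5 left: {2,3,5,7,9}→1  {3,5,7,9,10}→5  {4,6,8,9,10}→5  {5,7,8,9,10}→10  {6,7,8,9,10}→10
  6 left: {1,2,3,5,7,9}→1  {2,3,5,7,9,10}→6  {3,5,7,8,9,10}→15  {4,6,7,8,9,10}→15  {5,6,7,8,9,10}→20
  7 left: {0,1,2,3,5,7,9}→1  {1,2,3,5,7,9,10}→7  {2,3,5,7,8,9,10}→21  {3,5,6,7,8,9,10}→35  {4,5,6,7,8,9,10}→35
  8 left: {0,1,2,3,5,7,9,10}→8  {1,2,3,5,7,8,9,10}→28  {2,3,5,6,7,8,9,10}→56  {3,4,5,6,7,8,9,10}→70
  9 left: {0,1,2,3,5,7,8,9,10}→36  {1,2,3,5,6,7,8,9,10}→84  {2,3,4,5,6,7,8,9,10}→126
  placing 0:r first → 210 extensions
  placing 4:t first → 120 extensions
total linear extensions = 330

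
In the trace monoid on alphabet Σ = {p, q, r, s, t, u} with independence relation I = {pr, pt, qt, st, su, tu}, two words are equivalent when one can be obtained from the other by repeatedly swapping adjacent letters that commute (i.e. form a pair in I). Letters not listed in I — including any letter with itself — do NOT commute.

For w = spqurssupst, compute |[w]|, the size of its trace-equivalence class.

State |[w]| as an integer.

#0=s has no predecessor
#1=p depends on [0:s]
#2=q depends on [1:p]
#3=u depends on [2:q]
#4=r depends on [3:u]
#5=s depends on [4:r]
#6=s depends on [5:s]
#7=u depends on [4:r]
#8=p depends on [6:s, 7:u]
#9=s depends on [8:p]
#10=t depends on [4:r]
sources: [0:s]
N(rest) = Σ N(rest − s) over sources s of rest; N(one piece) = 1:
  size 1 → [9]=1  [10]=1
  size 2 → [8,9]=1  [9,10]=2
  size 3 → [6,8,9]=1  [7,8,9]=1  [8,9,10]=3
  size 4 → [5,6,8,9]=1  [6,7,8,9]=2  [6,8,9,10]=4  [7,8,9,10]=4
  size 5 → [5,6,7,8,9]=3  [5,6,8,9,10]=5  [6,7,8,9,10]=10
  size 6 → [5,6,7,8,9,10]=18
  size 7 → [4,5,6,7,8,9,10]=18
  size 8 → [3,4,5,6,7,8,9,10]=18
  size 9 → [2,3,4,5,6,7,8,9,10]=18
  first=0(s) contributes 18

18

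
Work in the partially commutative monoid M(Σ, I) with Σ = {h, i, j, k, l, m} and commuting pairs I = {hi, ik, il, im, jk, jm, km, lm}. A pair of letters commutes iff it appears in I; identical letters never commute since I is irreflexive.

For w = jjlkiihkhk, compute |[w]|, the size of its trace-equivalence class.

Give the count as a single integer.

28

0(j) covers ∅
1(j) covers 0:j
2(l) covers 1:j
3(k) covers 2:l
4(i) covers 1:j
5(i) covers 4:i
6(h) covers 3:k
7(k) covers 6:h
8(h) covers 7:k
9(k) covers 8:h
floor of heap: 0:j
completions by unplaced set U, small U first (add the entries for U minus each lowest piece of U):
  |U|=1: {5}:1  {9}:1
  |U|=2: {4,5}:1  {5,9}:2  {8,9}:1
  |U|=3: {4,5,9}:3  {5,8,9}:3  {7,8,9}:1
  |U|=4: {4,5,8,9}:6  {5,7,8,9}:4  {6,7,8,9}:1
  |U|=5: {3,6,7,8,9}:1  {4,5,7,8,9}:10  {5,6,7,8,9}:5
  |U|=6: {2,3,6,7,8,9}:1  {3,5,6,7,8,9}:6  {4,5,6,7,8,9}:15
  |U|=7: {2,3,5,6,7,8,9}:7  {3,4,5,6,7,8,9}:21
  |U|=8: {2,3,4,5,6,7,8,9}:28
  start at 0(j): 28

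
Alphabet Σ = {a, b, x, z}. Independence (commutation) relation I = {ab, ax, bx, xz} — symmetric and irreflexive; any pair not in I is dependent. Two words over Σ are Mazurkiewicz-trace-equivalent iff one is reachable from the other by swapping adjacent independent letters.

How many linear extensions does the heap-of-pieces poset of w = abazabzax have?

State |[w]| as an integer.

drop 0:a onto floor
drop 1:b onto floor
drop 2:a onto {0:a}
drop 3:z onto {1:b, 2:a}
drop 4:a onto {3:z}
drop 5:b onto {3:z}
drop 6:z onto {4:a, 5:b}
drop 7:a onto {6:z}
drop 8:x onto floor
ground layer = {0:a, 1:b, 8:x}
drop-orders for the pieces not yet dropped (sum over which currently-grounded one goes next):
  1 to go: {7} 1  {8} 1
  2 to go: {6,7} 1  {7,8} 2
  3 to go: {4,6,7} 1  {5,6,7} 1  {6,7,8} 3
  4 to go: {4,5,6,7} 2  {4,6,7,8} 4  {5,6,7,8} 4
  5 to go: {3,4,5,6,7} 2  {4,5,6,7,8} 10
  6 to go: {1,3,4,5,6,7} 2  {2,3,4,5,6,7} 2  {3,4,5,6,7,8} 12
  7 to go: {0,2,3,4,5,6,7} 2  {1,2,3,4,5,6,7} 4  {1,3,4,5,6,7,8} 14  {2,3,4,5,6,7,8} 14
  if 0:a drops first: 32 orders
  if 1:b drops first: 16 orders
  if 8:x drops first: 6 orders
heap linearizations: 54

54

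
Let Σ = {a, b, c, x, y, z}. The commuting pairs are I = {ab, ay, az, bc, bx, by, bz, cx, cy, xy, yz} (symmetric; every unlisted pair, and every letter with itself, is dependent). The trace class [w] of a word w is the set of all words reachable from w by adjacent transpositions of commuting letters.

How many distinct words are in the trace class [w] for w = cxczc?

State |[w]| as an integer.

piece 0:c — minimal
piece 1:x — minimal
piece 2:c rests on {0:c}
piece 3:z rests on {1:x, 2:c}
piece 4:c rests on {3:z}
minimal pieces: {0:c, 1:x}
ways to finish when only these pieces remain (= sum over removing one remaining piece with nothing left below it):
  1 left: {4}→1
  2 left: {3,4}→1
  3 left: {1,3,4}→1  {2,3,4}→1
  placing 0:c first → 2 extensions
  placing 1:x first → 1 extensions
total linear extensions = 3

3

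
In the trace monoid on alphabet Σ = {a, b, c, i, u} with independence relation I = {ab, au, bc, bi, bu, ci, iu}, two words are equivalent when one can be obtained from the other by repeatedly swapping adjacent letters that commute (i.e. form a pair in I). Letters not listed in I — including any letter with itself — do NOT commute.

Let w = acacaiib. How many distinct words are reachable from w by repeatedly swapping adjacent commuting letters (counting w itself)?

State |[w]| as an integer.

#0=a has no predecessor
#1=c depends on [0:a]
#2=a depends on [1:c]
#3=c depends on [2:a]
#4=a depends on [3:c]
#5=i depends on [4:a]
#6=i depends on [5:i]
#7=b has no predecessor
sources: [0:a, 7:b]
N(rest) = Σ N(rest − s) over sources s of rest; N(one piece) = 1:
  size 1 → [6]=1  [7]=1
  size 2 → [5,6]=1  [6,7]=2
  size 3 → [4,5,6]=1  [5,6,7]=3
  size 4 → [3,4,5,6]=1  [4,5,6,7]=4
  size 5 → [2,3,4,5,6]=1  [3,4,5,6,7]=5
  size 6 → [1,2,3,4,5,6]=1  [2,3,4,5,6,7]=6
  first=0(a) contributes 7
  first=7(b) contributes 1
|[w]| = 8

8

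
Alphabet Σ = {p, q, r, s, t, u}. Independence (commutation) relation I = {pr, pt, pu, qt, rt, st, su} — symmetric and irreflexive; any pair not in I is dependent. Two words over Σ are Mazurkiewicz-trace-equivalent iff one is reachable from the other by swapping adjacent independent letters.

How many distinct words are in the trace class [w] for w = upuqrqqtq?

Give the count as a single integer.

19

0(u) covers ∅
1(p) covers ∅
2(u) covers 0:u
3(q) covers 1:p, 2:u
4(r) covers 3:q
5(q) covers 4:r
6(q) covers 5:q
7(t) covers 2:u
8(q) covers 6:q
floor of heap: 0:u, 1:p
completions by unplaced set U, small U first (add the entries for U minus each lowest piece of U):
  |U|=1: {7}:1  {8}:1
  |U|=2: {6,8}:1  {7,8}:2
  |U|=3: {5,6,8}:1  {6,7,8}:3
  |U|=4: {4,5,6,8}:1  {5,6,7,8}:4
  |U|=5: {3,4,5,6,8}:1  {4,5,6,7,8}:5
  |U|=6: {1,3,4,5,6,8}:1  {3,4,5,6,7,8}:6
  |U|=7: {1,3,4,5,6,7,8}:7  {2,3,4,5,6,7,8}:6
  start at 0(u): 13
  start at 1(p): 6
sum over floor = 19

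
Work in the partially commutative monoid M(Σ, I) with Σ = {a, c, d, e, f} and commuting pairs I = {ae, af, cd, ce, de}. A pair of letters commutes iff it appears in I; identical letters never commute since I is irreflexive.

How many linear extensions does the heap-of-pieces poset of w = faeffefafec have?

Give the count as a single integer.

81

0(f) covers ∅
1(a) covers ∅
2(e) covers 0:f
3(f) covers 2:e
4(f) covers 3:f
5(e) covers 4:f
6(f) covers 5:e
7(a) covers 1:a
8(f) covers 6:f
9(e) covers 8:f
10(c) covers 7:a, 8:f
floor of heap: 0:f, 1:a
completions by unplaced set U, small U first (add the entries for U minus each lowest piece of U):
  |U|=1: {9}:1  {10}:1
  |U|=2: {7,10}:1  {9,10}:2
  |U|=3: {1,7,10}:1  {7,9,10}:3  {8,9,10}:2
  |U|=4: {1,7,9,10}:4  {6,8,9,10}:2  {7,8,9,10}:5
  |U|=5: {1,7,8,9,10}:9  {5,6,8,9,10}:2  {6,7,8,9,10}:7
  |U|=6: {1,6,7,8,9,10}:16  {4,5,6,8,9,10}:2  {5,6,7,8,9,10}:9
  |U|=7: {1,5,6,7,8,9,10}:25  {3,4,5,6,8,9,10}:2  {4,5,6,7,8,9,10}:11
  |U|=8: {1,4,5,6,7,8,9,10}:36  {2,3,4,5,6,8,9,10}:2  {3,4,5,6,7,8,9,10}:13
  |U|=9: {0,2,3,4,5,6,8,9,10}:2  {1,3,4,5,6,7,8,9,10}:49  {2,3,4,5,6,7,8,9,10}:15
  start at 0(f): 64
  start at 1(a): 17
sum over floor = 81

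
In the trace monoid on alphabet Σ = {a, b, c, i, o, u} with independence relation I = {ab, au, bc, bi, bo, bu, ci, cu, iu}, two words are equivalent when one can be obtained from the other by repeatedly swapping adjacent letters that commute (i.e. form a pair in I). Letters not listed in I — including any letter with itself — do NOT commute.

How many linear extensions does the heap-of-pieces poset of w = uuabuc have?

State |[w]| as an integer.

60

#0=u has no predecessor
#1=u depends on [0:u]
#2=a has no predecessor
#3=b has no predecessor
#4=u depends on [1:u]
#5=c depends on [2:a]
sources: [0:u, 2:a, 3:b]
N(rest) = Σ N(rest − s) over sources s of rest; N(one piece) = 1:
  size 1 → [3]=1  [4]=1  [5]=1
  size 2 → [1,4]=1  [2,5]=1  [3,4]=2  [3,5]=2  [4,5]=2
  size 3 → [0,1,4]=1  [1,3,4]=3  [1,4,5]=3  [2,3,5]=3  [2,4,5]=3  [3,4,5]=6
  size 4 → [0,1,3,4]=4  [0,1,4,5]=4  [1,2,4,5]=6  [1,3,4,5]=12  [2,3,4,5]=12
  first=0(u) contributes 30
  first=2(a) contributes 20
  first=3(b) contributes 10
|[w]| = 60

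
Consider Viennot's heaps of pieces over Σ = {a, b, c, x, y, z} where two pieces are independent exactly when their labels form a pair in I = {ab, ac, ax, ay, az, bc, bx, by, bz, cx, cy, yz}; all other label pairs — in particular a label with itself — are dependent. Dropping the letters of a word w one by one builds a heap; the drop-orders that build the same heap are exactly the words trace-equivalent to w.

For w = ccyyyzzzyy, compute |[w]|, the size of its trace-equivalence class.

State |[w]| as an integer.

252

#0=c has no predecessor
#1=c depends on [0:c]
#2=y has no predecessor
#3=y depends on [2:y]
#4=y depends on [3:y]
#5=z depends on [1:c]
#6=z depends on [5:z]
#7=z depends on [6:z]
#8=y depends on [4:y]
#9=y depends on [8:y]
sources: [0:c, 2:y]
N(rest) = Σ N(rest − s) over sources s of rest; N(one piece) = 1:
  size 1 → [7]=1  [9]=1
  size 2 → [6,7]=1  [7,9]=2  [8,9]=1
  size 3 → [4,8,9]=1  [5,6,7]=1  [6,7,9]=3  [7,8,9]=3
  size 4 → [1,5,6,7]=1  [3,4,8,9]=1  [4,7,8,9]=4  [5,6,7,9]=4  [6,7,8,9]=6
  size 5 → [0,1,5,6,7]=1  [1,5,6,7,9]=5  [2,3,4,8,9]=1  [3,4,7,8,9]=5  [4,6,7,8,9]=10  [5,6,7,8,9]=10
  size 6 → [0,1,5,6,7,9]=6  [1,5,6,7,8,9]=15  [2,3,4,7,8,9]=6  [3,4,6,7,8,9]=15  [4,5,6,7,8,9]=20
  size 7 → [0,1,5,6,7,8,9]=21  [1,4,5,6,7,8,9]=35  [2,3,4,6,7,8,9]=21  [3,4,5,6,7,8,9]=35
  size 8 → [0,1,4,5,6,7,8,9]=56  [1,3,4,5,6,7,8,9]=70  [2,3,4,5,6,7,8,9]=56
  first=0(c) contributes 126
  first=2(y) contributes 126
|[w]| = 252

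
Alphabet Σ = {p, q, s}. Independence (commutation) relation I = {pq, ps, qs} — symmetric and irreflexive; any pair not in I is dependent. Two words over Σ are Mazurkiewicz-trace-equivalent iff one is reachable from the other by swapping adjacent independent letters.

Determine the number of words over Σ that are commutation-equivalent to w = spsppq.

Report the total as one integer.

drop 0:s onto floor
drop 1:p onto floor
drop 2:s onto {0:s}
drop 3:p onto {1:p}
drop 4:p onto {3:p}
drop 5:q onto floor
ground layer = {0:s, 1:p, 5:q}
drop-orders for the pieces not yet dropped (sum over which currently-grounded one goes next):
  1 to go: {2} 1  {4} 1  {5} 1
  2 to go: {0,2} 1  {2,4} 2  {2,5} 2  {3,4} 1  {4,5} 2
  3 to go: {0,2,4} 3  {0,2,5} 3  {1,3,4} 1  {2,3,4} 3  {2,4,5} 6  {3,4,5} 3
  4 to go: {0,2,3,4} 6  {0,2,4,5} 12  {1,2,3,4} 4  {1,3,4,5} 4  {2,3,4,5} 12
  if 0:s drops first: 20 orders
  if 1:p drops first: 30 orders
  if 5:q drops first: 10 orders
heap linearizations: 60

60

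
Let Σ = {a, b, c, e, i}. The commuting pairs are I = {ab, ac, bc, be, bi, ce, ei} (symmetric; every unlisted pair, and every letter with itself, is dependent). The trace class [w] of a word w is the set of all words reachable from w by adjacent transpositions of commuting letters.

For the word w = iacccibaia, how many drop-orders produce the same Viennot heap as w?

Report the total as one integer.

40

0(i) covers ∅
1(a) covers 0:i
2(c) covers 0:i
3(c) covers 2:c
4(c) covers 3:c
5(i) covers 1:a, 4:c
6(b) covers ∅
7(a) covers 5:i
8(i) covers 7:a
9(a) covers 8:i
floor of heap: 0:i, 6:b
completions by unplaced set U, small U first (add the entries for U minus each lowest piece of U):
  |U|=1: {6}:1  {9}:1
  |U|=2: {6,9}:2  {8,9}:1
  |U|=3: {6,8,9}:3  {7,8,9}:1
  |U|=4: {5,7,8,9}:1  {6,7,8,9}:4
  |U|=5: {1,5,7,8,9}:1  {4,5,7,8,9}:1  {5,6,7,8,9}:5
  |U|=6: {1,4,5,7,8,9}:2  {1,5,6,7,8,9}:6  {3,4,5,7,8,9}:1  {4,5,6,7,8,9}:6
  |U|=7: {1,3,4,5,7,8,9}:3  {1,4,5,6,7,8,9}:14  {2,3,4,5,7,8,9}:1  {3,4,5,6,7,8,9}:7
  |U|=8: {1,2,3,4,5,7,8,9}:4  {1,3,4,5,6,7,8,9}:24  {2,3,4,5,6,7,8,9}:8
  start at 0(i): 36
  start at 6(b): 4
sum over floor = 40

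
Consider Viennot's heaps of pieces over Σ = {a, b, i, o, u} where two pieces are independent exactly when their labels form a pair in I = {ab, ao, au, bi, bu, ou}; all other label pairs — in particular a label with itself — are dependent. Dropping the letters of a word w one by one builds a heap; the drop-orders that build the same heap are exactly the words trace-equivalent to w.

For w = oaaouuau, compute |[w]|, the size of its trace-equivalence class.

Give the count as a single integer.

drop 0:o onto floor
drop 1:a onto floor
drop 2:a onto {1:a}
drop 3:o onto {0:o}
drop 4:u onto floor
drop 5:u onto {4:u}
drop 6:a onto {2:a}
drop 7:u onto {5:u}
ground layer = {0:o, 1:a, 4:u}
drop-orders for the pieces not yet dropped (sum over which currently-grounded one goes next):
  1 to go: {3} 1  {6} 1  {7} 1
  2 to go: {0,3} 1  {2,6} 1  {3,6} 2  {3,7} 2  {5,7} 1  {6,7} 2
  3 to go: {0,3,6} 3  {0,3,7} 3  {1,2,6} 1  {2,3,6} 3  {2,6,7} 3  {3,5,7} 3  {3,6,7} 6  {4,5,7} 1  {5,6,7} 3
  4 to go: {0,2,3,6} 6  {0,3,5,7} 6  {0,3,6,7} 12  {1,2,3,6} 4  {1,2,6,7} 4  {2,3,6,7} 12  {2,5,6,7} 6  {3,4,5,7} 4  {3,5,6,7} 12  {4,5,6,7} 4
  5 to go: {0,1,2,3,6} 10  {0,2,3,6,7} 30  {0,3,4,5,7} 10  {0,3,5,6,7} 30  {1,2,3,6,7} 20  {1,2,5,6,7} 10  {2,3,5,6,7} 30  {2,4,5,6,7} 10  {3,4,5,6,7} 20
  6 to go: {0,1,2,3,6,7} 60  {0,2,3,5,6,7} 90  {0,3,4,5,6,7} 60  {1,2,3,5,6,7} 60  {1,2,4,5,6,7} 20  {2,3,4,5,6,7} 60
  if 0:o drops first: 140 orders
  if 1:a drops first: 210 orders
  if 4:u drops first: 210 orders
heap linearizations: 560

560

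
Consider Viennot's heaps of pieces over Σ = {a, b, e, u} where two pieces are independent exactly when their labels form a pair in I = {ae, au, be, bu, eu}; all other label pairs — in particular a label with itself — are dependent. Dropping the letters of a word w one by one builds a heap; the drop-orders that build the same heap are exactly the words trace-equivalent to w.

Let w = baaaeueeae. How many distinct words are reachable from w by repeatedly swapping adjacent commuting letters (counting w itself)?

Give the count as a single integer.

1260

piece 0:b — minimal
piece 1:a rests on {0:b}
piece 2:a rests on {1:a}
piece 3:a rests on {2:a}
piece 4:e — minimal
piece 5:u — minimal
piece 6:e rests on {4:e}
piece 7:e rests on {6:e}
piece 8:a rests on {3:a}
piece 9:e rests on {7:e}
minimal pieces: {0:b, 4:e, 5:u}
ways to finish when only these pieces remain (= sum over removing one remaining piece with nothing left below it):
  1 left: {5}→1  {8}→1  {9}→1
  2 left: {3,8}→1  {5,8}→2  {5,9}→2  {7,9}→1  {8,9}→2
  3 left: {2,3,8}→1  {3,5,8}→3  {3,8,9}→3  {5,7,9}→3  {5,8,9}→6  {6,7,9}→1  {7,8,9}→3
  4 left: {1,2,3,8}→1  {2,3,5,8}→4  {2,3,8,9}→4  {3,5,8,9}→12  {3,7,8,9}→6  {4,6,7,9}→1  {5,6,7,9}→4  {5,7,8,9}→12  {6,7,8,9}→4
  5 left: {0,1,2,3,8}→1  {1,2,3,5,8}→5  {1,2,3,8,9}→5  {2,3,5,8,9}→20  {2,3,7,8,9}→10  {3,5,7,8,9}→30  {3,6,7,8,9}→10  {4,5,6,7,9}→5  {4,6,7,8,9}→5  {5,6,7,8,9}→20
  6 left: {0,1,2,3,5,8}→6  {0,1,2,3,8,9}→6  {1,2,3,5,8,9}→30  {1,2,3,7,8,9}→15  {2,3,5,7,8,9}→60  {2,3,6,7,8,9}→20  {3,4,6,7,8,9}→15  {3,5,6,7,8,9}→60  {4,5,6,7,8,9}→30
  7 left: {0,1,2,3,5,8,9}→42  {0,1,2,3,7,8,9}→21  {1,2,3,5,7,8,9}→105  {1,2,3,6,7,8,9}→35  {2,3,4,6,7,8,9}→35  {2,3,5,6,7,8,9}→140  {3,4,5,6,7,8,9}→105
  8 left: {0,1,2,3,5,7,8,9}→168  {0,1,2,3,6,7,8,9}→56  {1,2,3,4,6,7,8,9}→70  {1,2,3,5,6,7,8,9}→280  {2,3,4,5,6,7,8,9}→280
  placing 0:b first → 630 extensions
  placing 4:e first → 504 extensions
  placing 5:u first → 126 extensions
total linear extensions = 1260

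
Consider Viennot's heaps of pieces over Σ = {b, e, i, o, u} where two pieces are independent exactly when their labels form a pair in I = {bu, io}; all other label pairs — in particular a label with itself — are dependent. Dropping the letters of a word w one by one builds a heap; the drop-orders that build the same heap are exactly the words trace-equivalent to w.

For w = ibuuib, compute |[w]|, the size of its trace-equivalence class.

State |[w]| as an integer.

piece 0:i — minimal
piece 1:b rests on {0:i}
piece 2:u rests on {0:i}
piece 3:u rests on {2:u}
piece 4:i rests on {1:b, 3:u}
piece 5:b rests on {4:i}
minimal pieces: {0:i}
ways to finish when only these pieces remain (= sum over removing one remaining piece with nothing left below it):
  1 left: {5}→1
  2 left: {4,5}→1
  3 left: {1,4,5}→1  {3,4,5}→1
  4 left: {1,3,4,5}→2  {2,3,4,5}→1
  placing 0:i first → 3 extensions

3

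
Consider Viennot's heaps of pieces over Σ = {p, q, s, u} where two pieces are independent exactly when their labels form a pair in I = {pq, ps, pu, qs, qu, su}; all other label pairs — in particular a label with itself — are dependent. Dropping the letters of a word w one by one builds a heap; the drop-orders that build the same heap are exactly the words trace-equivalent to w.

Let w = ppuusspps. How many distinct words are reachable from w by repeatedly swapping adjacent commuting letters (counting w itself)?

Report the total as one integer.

drop 0:p onto floor
drop 1:p onto {0:p}
drop 2:u onto floor
drop 3:u onto {2:u}
drop 4:s onto floor
drop 5:s onto {4:s}
drop 6:p onto {1:p}
drop 7:p onto {6:p}
drop 8:s onto {5:s}
ground layer = {0:p, 2:u, 4:s}
drop-orders for the pieces not yet dropped (sum over which currently-grounded one goes next):
  1 to go: {3} 1  {7} 1  {8} 1
  2 to go: {2,3} 1  {3,7} 2  {3,8} 2  {5,8} 1  {6,7} 1  {7,8} 2
  3 to go: {1,6,7} 1  {2,3,7} 3  {2,3,8} 3  {3,5,8} 3  {3,6,7} 3  {3,7,8} 6  {4,5,8} 1  {5,7,8} 3  {6,7,8} 3
  4 to go: {0,1,6,7} 1  {1,3,6,7} 4  {1,6,7,8} 4  {2,3,5,8} 6  {2,3,6,7} 6  {2,3,7,8} 12  {3,4,5,8} 4  {3,5,7,8} 12  {3,6,7,8} 12  {4,5,7,8} 4  {5,6,7,8} 6
  5 to go: {0,1,3,6,7} 5  {0,1,6,7,8} 5  {1,2,3,6,7} 10  {1,3,6,7,8} 20  {1,5,6,7,8} 10  {2,3,4,5,8} 10  {2,3,5,7,8} 30  {2,3,6,7,8} 30  {3,4,5,7,8} 20  {3,5,6,7,8} 30  {4,5,6,7,8} 10
  6 to go: {0,1,2,3,6,7} 15  {0,1,3,6,7,8} 30  {0,1,5,6,7,8} 15  {1,2,3,6,7,8} 60  {1,3,5,6,7,8} 60  {1,4,5,6,7,8} 20  {2,3,4,5,7,8} 60  {2,3,5,6,7,8} 90  {3,4,5,6,7,8} 60
  7 to go: {0,1,2,3,6,7,8} 105  {0,1,3,5,6,7,8} 105  {0,1,4,5,6,7,8} 35  {1,2,3,5,6,7,8} 210  {1,3,4,5,6,7,8} 140  {2,3,4,5,6,7,8} 210
  if 0:p drops first: 560 orders
  if 2:u drops first: 280 orders
  if 4:s drops first: 420 orders
heap linearizations: 1260

1260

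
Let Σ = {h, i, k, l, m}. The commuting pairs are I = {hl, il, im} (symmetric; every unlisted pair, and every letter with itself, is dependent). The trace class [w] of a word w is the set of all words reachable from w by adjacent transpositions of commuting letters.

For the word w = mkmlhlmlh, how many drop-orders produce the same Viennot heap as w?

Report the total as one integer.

6

#0=m has no predecessor
#1=k depends on [0:m]
#2=m depends on [1:k]
#3=l depends on [2:m]
#4=h depends on [2:m]
#5=l depends on [3:l]
#6=m depends on [4:h, 5:l]
#7=l depends on [6:m]
#8=h depends on [6:m]
sources: [0:m]
N(rest) = Σ N(rest − s) over sources s of rest; N(one piece) = 1:
  size 1 → [7]=1  [8]=1
  size 2 → [7,8]=2
  size 3 → [6,7,8]=2
  size 4 → [4,6,7,8]=2  [5,6,7,8]=2
  size 5 → [3,5,6,7,8]=2  [4,5,6,7,8]=4
  size 6 → [3,4,5,6,7,8]=6
  size 7 → [2,3,4,5,6,7,8]=6
  first=0(m) contributes 6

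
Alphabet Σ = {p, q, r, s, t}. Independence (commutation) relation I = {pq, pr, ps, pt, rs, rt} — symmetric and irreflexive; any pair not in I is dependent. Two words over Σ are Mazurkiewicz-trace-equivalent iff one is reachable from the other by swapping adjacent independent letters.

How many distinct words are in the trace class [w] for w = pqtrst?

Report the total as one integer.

24

#0=p has no predecessor
#1=q has no predecessor
#2=t depends on [1:q]
#3=r depends on [1:q]
#4=s depends on [2:t]
#5=t depends on [4:s]
sources: [0:p, 1:q]
N(rest) = Σ N(rest − s) over sources s of rest; N(one piece) = 1:
  size 1 → [0]=1  [3]=1  [5]=1
  size 2 → [0,3]=2  [0,5]=2  [3,5]=2  [4,5]=1
  size 3 → [0,3,5]=6  [0,4,5]=3  [2,4,5]=1  [3,4,5]=3
  size 4 → [0,2,4,5]=4  [0,3,4,5]=12  [2,3,4,5]=4
  first=0(p) contributes 4
  first=1(q) contributes 20
|[w]| = 24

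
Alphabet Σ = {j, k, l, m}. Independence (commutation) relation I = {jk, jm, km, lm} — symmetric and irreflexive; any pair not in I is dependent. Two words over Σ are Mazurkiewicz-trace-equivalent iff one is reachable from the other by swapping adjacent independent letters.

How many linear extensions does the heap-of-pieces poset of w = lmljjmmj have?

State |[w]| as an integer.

drop 0:l onto floor
drop 1:m onto floor
drop 2:l onto {0:l}
drop 3:j onto {2:l}
drop 4:j onto {3:j}
drop 5:m onto {1:m}
drop 6:m onto {5:m}
drop 7:j onto {4:j}
ground layer = {0:l, 1:m}
drop-orders for the pieces not yet dropped (sum over which currently-grounded one goes next):
  1 to go: {6} 1  {7} 1
  2 to go: {4,7} 1  {5,6} 1  {6,7} 2
  3 to go: {1,5,6} 1  {3,4,7} 1  {4,6,7} 3  {5,6,7} 3
  4 to go: {1,5,6,7} 4  {2,3,4,7} 1  {3,4,6,7} 4  {4,5,6,7} 6
  5 to go: {0,2,3,4,7} 1  {1,4,5,6,7} 10  {2,3,4,6,7} 5  {3,4,5,6,7} 10
  6 to go: {0,2,3,4,6,7} 6  {1,3,4,5,6,7} 20  {2,3,4,5,6,7} 15
  if 0:l drops first: 35 orders
  if 1:m drops first: 21 orders
heap linearizations: 56

56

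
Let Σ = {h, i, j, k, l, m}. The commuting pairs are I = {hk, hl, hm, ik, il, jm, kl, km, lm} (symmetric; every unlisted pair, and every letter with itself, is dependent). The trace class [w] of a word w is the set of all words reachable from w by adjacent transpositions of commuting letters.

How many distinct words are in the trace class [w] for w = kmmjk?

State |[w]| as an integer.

0(k) covers ∅
1(m) covers ∅
2(m) covers 1:m
3(j) covers 0:k
4(k) covers 3:j
floor of heap: 0:k, 1:m
completions by unplaced set U, small U first (add the entries for U minus each lowest piece of U):
  |U|=1: {2}:1  {4}:1
  |U|=2: {1,2}:1  {2,4}:2  {3,4}:1
  |U|=3: {0,3,4}:1  {1,2,4}:3  {2,3,4}:3
  start at 0(k): 6
  start at 1(m): 4
sum over floor = 10

10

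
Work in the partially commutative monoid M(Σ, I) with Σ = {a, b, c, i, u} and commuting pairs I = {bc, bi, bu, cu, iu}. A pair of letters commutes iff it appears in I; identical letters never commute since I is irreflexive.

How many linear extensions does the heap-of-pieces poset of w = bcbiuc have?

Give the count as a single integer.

60

#0=b has no predecessor
#1=c has no predecessor
#2=b depends on [0:b]
#3=i depends on [1:c]
#4=u has no predecessor
#5=c depends on [3:i]
sources: [0:b, 1:c, 4:u]
N(rest) = Σ N(rest − s) over sources s of rest; N(one piece) = 1:
  size 1 → [2]=1  [4]=1  [5]=1
  size 2 → [0,2]=1  [2,4]=2  [2,5]=2  [3,5]=1  [4,5]=2
  size 3 → [0,2,4]=3  [0,2,5]=3  [1,3,5]=1  [2,3,5]=3  [2,4,5]=6  [3,4,5]=3
  size 4 → [0,2,3,5]=6  [0,2,4,5]=12  [1,2,3,5]=4  [1,3,4,5]=4  [2,3,4,5]=12
  first=0(b) contributes 20
  first=1(c) contributes 30
  first=4(u) contributes 10
|[w]| = 60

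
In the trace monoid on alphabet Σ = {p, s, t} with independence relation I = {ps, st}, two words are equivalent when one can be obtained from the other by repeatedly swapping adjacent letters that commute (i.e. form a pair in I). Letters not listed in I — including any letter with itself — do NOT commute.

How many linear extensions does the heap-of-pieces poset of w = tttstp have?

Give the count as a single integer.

6

drop 0:t onto floor
drop 1:t onto {0:t}
drop 2:t onto {1:t}
drop 3:s onto floor
drop 4:t onto {2:t}
drop 5:p onto {4:t}
ground layer = {0:t, 3:s}
drop-orders for the pieces not yet dropped (sum over which currently-grounded one goes next):
  1 to go: {3} 1  {5} 1
  2 to go: {3,5} 2  {4,5} 1
  3 to go: {2,4,5} 1  {3,4,5} 3
  4 to go: {1,2,4,5} 1  {2,3,4,5} 4
  if 0:t drops first: 5 orders
  if 3:s drops first: 1 orders
heap linearizations: 6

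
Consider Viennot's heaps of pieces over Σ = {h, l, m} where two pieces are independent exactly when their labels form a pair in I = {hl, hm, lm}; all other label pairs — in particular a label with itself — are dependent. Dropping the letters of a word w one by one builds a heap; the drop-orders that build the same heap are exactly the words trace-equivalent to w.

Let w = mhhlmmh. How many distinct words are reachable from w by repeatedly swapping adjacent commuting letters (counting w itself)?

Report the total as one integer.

0(m) covers ∅
1(h) covers ∅
2(h) covers 1:h
3(l) covers ∅
4(m) covers 0:m
5(m) covers 4:m
6(h) covers 2:h
floor of heap: 0:m, 1:h, 3:l
completions by unplaced set U, small U first (add the entries for U minus each lowest piece of U):
  |U|=1: {3}:1  {5}:1  {6}:1
  |U|=2: {2,6}:1  {3,5}:2  {3,6}:2  {4,5}:1  {5,6}:2
  |U|=3: {0,4,5}:1  {1,2,6}:1  {2,3,6}:3  {2,5,6}:3  {3,4,5}:3  {3,5,6}:6  {4,5,6}:3
  |U|=4: {0,3,4,5}:4  {0,4,5,6}:4  {1,2,3,6}:4  {1,2,5,6}:4  {2,3,5,6}:12  {2,4,5,6}:6  {3,4,5,6}:12
  |U|=5: {0,2,4,5,6}:10  {0,3,4,5,6}:20  {1,2,3,5,6}:20  {1,2,4,5,6}:10  {2,3,4,5,6}:30
  start at 0(m): 60
  start at 1(h): 60
  start at 3(l): 20
sum over floor = 140

140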